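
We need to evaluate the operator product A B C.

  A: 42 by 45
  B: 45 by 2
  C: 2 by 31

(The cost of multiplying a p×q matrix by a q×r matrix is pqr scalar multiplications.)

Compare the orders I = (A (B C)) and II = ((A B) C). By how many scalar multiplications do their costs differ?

54996

Order I = (A (B C)): (B C): 45×2 by 2×31 → 45×31, cost 45·2·31 = 2790; (A (B C)): 42×45 by 45×31 → 42×31, cost 42·45·31 = 58590; cumulative 61380. Total 61380.
Order II = ((A B) C): (A B): 42×45 by 45×2 → 42×2, cost 42·45·2 = 3780; ((A B) C): 42×2 by 2×31 → 42×31, cost 42·2·31 = 2604; cumulative 6384. Total 6384.
Difference: |61380 − 6384| = 54996.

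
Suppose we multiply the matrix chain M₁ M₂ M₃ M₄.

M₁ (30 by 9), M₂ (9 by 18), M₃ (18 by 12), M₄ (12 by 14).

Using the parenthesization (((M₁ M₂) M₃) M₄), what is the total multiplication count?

(M₁ M₂): 30×9 by 9×18 → 30×18, cost 30·9·18 = 4860
((M₁ M₂) M₃): 30×18 by 18×12 → 30×12, cost 30·18·12 = 6480; cumulative 11340
(((M₁ M₂) M₃) M₄): 30×12 by 12×14 → 30×14, cost 30·12·14 = 5040; cumulative 16380
Total: 16380 scalar multiplications.

16380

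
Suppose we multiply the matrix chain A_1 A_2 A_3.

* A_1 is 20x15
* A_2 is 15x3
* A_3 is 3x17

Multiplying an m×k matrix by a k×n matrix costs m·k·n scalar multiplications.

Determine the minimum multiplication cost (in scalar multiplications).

1920

Order (A_1 (A_2 A_3)): (A_2 A_3): 15×3 by 3×17 → 15×17, cost 15·3·17 = 765; (A_1 (A_2 A_3)): 20×15 by 15×17 → 20×17, cost 20·15·17 = 5100; cumulative 5865. Total 5865.
Order ((A_1 A_2) A_3): (A_1 A_2): 20×15 by 15×3 → 20×3, cost 20·15·3 = 900; ((A_1 A_2) A_3): 20×3 by 3×17 → 20×17, cost 20·3·17 = 1020; cumulative 1920. Total 1920.
Minimum: 1920.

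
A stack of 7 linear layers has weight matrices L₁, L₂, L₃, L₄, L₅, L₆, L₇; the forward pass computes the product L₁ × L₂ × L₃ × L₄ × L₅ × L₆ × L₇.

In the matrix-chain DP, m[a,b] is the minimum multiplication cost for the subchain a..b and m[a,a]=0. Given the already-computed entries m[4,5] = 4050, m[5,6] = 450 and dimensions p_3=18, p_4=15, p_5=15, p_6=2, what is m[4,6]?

m[4,6] = min over k∈[4,5] of m[4,k]+m[k+1,6]+p_{3}·p_k·p_{6}.
k=4: 0 + 450 + 18·15·2 = 990; k=5: 4050 + 0 + 18·15·2 = 4590.
Minimum: 990 at k=4.

990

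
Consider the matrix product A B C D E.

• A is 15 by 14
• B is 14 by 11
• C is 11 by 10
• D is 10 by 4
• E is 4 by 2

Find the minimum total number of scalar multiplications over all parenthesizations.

1028

Adjacent pairs: AB = 15·14·11 = 2310; BC = 14·11·10 = 1540; CD = 11·10·4 = 440; DE = 10·4·2 = 80.
Length 3: A..C: k=1: 0+1540+15·14·10=3640; k=2: 2310+0+15·11·10=3960 → min 3640 | B..D: k=2: 0+440+14·11·4=1056; k=3: 1540+0+14·10·4=2100 → min 1056 | C..E: k=3: 0+80+11·10·2=300; k=4: 440+0+11·4·2=528 → min 300.
Length 4: A..D: k=1: 0+1056+15·14·4=1896; k=2: 2310+440+15·11·4=3410; k=3: 3640+0+15·10·4=4240 → min 1896 | B..E: k=2: 0+300+14·11·2=608; k=3: 1540+80+14·10·2=1900; k=4: 1056+0+14·4·2=1168 → min 608.
Length 5: A..E: k=1: 0+608+15·14·2=1028; k=2: 2310+300+15·11·2=2940; k=3: 3640+80+15·10·2=4020; k=4: 1896+0+15·4·2=2016 → min 1028.
Optimal order: (A (B (C (D E)))) with cost 1028.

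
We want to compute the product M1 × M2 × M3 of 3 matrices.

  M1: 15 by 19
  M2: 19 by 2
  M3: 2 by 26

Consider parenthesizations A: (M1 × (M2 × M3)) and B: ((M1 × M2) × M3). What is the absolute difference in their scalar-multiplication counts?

Order A = (M1 × (M2 × M3)): (M2 × M3): 19×2 by 2×26 → 19×26, cost 19·2·26 = 988; (M1 × (M2 × M3)): 15×19 by 19×26 → 15×26, cost 15·19·26 = 7410; cumulative 8398. Total 8398.
Order B = ((M1 × M2) × M3): (M1 × M2): 15×19 by 19×2 → 15×2, cost 15·19·2 = 570; ((M1 × M2) × M3): 15×2 by 2×26 → 15×26, cost 15·2·26 = 780; cumulative 1350. Total 1350.
Difference: |8398 − 1350| = 7048.

7048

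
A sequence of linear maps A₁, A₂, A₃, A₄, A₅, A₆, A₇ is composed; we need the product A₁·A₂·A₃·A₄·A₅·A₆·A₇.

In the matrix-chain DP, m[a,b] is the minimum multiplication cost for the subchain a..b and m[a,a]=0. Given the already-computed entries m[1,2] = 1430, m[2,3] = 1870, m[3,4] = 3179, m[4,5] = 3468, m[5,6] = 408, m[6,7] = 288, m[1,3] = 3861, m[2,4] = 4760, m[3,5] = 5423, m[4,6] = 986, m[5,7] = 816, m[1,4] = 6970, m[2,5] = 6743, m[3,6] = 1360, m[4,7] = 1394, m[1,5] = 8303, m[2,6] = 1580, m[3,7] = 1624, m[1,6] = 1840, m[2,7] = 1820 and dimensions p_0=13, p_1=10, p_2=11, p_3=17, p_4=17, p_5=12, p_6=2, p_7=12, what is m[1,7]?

2152

m[1,7] = min over k∈[1,6] of m[1,k]+m[k+1,7]+p_{0}·p_k·p_{7}.
k=1: 0 + 1820 + 13·10·12 = 3380; k=2: 1430 + 1624 + 13·11·12 = 4770; k=3: 3861 + 1394 + 13·17·12 = 7907; k=4: 6970 + 816 + 13·17·12 = 10438; k=5: 8303 + 288 + 13·12·12 = 10463; k=6: 1840 + 0 + 13·2·12 = 2152.
Minimum: 2152 at k=6.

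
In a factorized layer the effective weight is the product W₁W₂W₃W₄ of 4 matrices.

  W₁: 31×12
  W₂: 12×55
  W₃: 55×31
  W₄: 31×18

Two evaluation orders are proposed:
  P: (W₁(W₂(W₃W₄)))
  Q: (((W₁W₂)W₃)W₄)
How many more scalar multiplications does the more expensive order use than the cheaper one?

Order P = (W₁(W₂(W₃W₄))): (W₃W₄): 55×31 by 31×18 → 55×18, cost 55·31·18 = 30690; (W₂(W₃W₄)): 12×55 by 55×18 → 12×18, cost 12·55·18 = 11880; cumulative 42570; (W₁(W₂(W₃W₄))): 31×12 by 12×18 → 31×18, cost 31·12·18 = 6696; cumulative 49266. Total 49266.
Order Q = (((W₁W₂)W₃)W₄): (W₁W₂): 31×12 by 12×55 → 31×55, cost 31·12·55 = 20460; ((W₁W₂)W₃): 31×55 by 55×31 → 31×31, cost 31·55·31 = 52855; cumulative 73315; (((W₁W₂)W₃)W₄): 31×31 by 31×18 → 31×18, cost 31·31·18 = 17298; cumulative 90613. Total 90613.
Difference: |49266 − 90613| = 41347.

41347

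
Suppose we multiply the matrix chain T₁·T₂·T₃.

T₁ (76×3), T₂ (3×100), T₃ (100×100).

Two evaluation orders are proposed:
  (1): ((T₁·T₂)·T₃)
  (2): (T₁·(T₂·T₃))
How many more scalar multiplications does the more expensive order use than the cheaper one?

Order (1) = ((T₁·T₂)·T₃): (T₁·T₂): 76×3 by 3×100 → 76×100, cost 76·3·100 = 22800; ((T₁·T₂)·T₃): 76×100 by 100×100 → 76×100, cost 76·100·100 = 760000; cumulative 782800. Total 782800.
Order (2) = (T₁·(T₂·T₃)): (T₂·T₃): 3×100 by 100×100 → 3×100, cost 3·100·100 = 30000; (T₁·(T₂·T₃)): 76×3 by 3×100 → 76×100, cost 76·3·100 = 22800; cumulative 52800. Total 52800.
Difference: |782800 − 52800| = 730000.

730000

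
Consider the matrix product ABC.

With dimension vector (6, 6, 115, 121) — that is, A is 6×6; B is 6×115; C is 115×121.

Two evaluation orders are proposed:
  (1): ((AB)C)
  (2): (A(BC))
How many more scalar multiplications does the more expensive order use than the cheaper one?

216

Order (1) = ((AB)C): (AB): 6×6 by 6×115 → 6×115, cost 6·6·115 = 4140; ((AB)C): 6×115 by 115×121 → 6×121, cost 6·115·121 = 83490; cumulative 87630. Total 87630.
Order (2) = (A(BC)): (BC): 6×115 by 115×121 → 6×121, cost 6·115·121 = 83490; (A(BC)): 6×6 by 6×121 → 6×121, cost 6·6·121 = 4356; cumulative 87846. Total 87846.
Difference: |87630 − 87846| = 216.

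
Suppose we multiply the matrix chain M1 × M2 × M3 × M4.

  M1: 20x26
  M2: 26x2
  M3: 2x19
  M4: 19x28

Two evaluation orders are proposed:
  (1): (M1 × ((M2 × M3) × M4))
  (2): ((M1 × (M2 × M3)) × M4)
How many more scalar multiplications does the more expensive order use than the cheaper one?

Order (1) = (M1 × ((M2 × M3) × M4)): (M2 × M3): 26×2 by 2×19 → 26×19, cost 26·2·19 = 988; ((M2 × M3) × M4): 26×19 by 19×28 → 26×28, cost 26·19·28 = 13832; cumulative 14820; (M1 × ((M2 × M3) × M4)): 20×26 by 26×28 → 20×28, cost 20·26·28 = 14560; cumulative 29380. Total 29380.
Order (2) = ((M1 × (M2 × M3)) × M4): (M2 × M3): 26×2 by 2×19 → 26×19, cost 26·2·19 = 988; (M1 × (M2 × M3)): 20×26 by 26×19 → 20×19, cost 20·26·19 = 9880; cumulative 10868; ((M1 × (M2 × M3)) × M4): 20×19 by 19×28 → 20×28, cost 20·19·28 = 10640; cumulative 21508. Total 21508.
Difference: |29380 − 21508| = 7872.

7872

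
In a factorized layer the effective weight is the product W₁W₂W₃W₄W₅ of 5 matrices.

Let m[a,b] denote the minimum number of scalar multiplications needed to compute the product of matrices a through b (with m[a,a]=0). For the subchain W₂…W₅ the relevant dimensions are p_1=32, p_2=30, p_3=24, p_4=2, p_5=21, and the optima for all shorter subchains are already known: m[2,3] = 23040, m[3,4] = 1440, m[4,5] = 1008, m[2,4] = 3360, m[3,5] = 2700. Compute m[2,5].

4704

m[2,5] = min over k∈[2,4] of m[2,k]+m[k+1,5]+p_{1}·p_k·p_{5}.
k=2: 0 + 2700 + 32·30·21 = 22860; k=3: 23040 + 1008 + 32·24·21 = 40176; k=4: 3360 + 0 + 32·2·21 = 4704.
Minimum: 4704 at k=4.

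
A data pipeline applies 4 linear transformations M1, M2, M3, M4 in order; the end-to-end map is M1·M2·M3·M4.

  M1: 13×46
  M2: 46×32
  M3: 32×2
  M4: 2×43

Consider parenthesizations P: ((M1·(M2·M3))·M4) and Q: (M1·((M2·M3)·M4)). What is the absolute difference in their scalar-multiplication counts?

Order P = ((M1·(M2·M3))·M4): (M2·M3): 46×32 by 32×2 → 46×2, cost 46·32·2 = 2944; (M1·(M2·M3)): 13×46 by 46×2 → 13×2, cost 13·46·2 = 1196; cumulative 4140; ((M1·(M2·M3))·M4): 13×2 by 2×43 → 13×43, cost 13·2·43 = 1118; cumulative 5258. Total 5258.
Order Q = (M1·((M2·M3)·M4)): (M2·M3): 46×32 by 32×2 → 46×2, cost 46·32·2 = 2944; ((M2·M3)·M4): 46×2 by 2×43 → 46×43, cost 46·2·43 = 3956; cumulative 6900; (M1·((M2·M3)·M4)): 13×46 by 46×43 → 13×43, cost 13·46·43 = 25714; cumulative 32614. Total 32614.
Difference: |5258 − 32614| = 27356.

27356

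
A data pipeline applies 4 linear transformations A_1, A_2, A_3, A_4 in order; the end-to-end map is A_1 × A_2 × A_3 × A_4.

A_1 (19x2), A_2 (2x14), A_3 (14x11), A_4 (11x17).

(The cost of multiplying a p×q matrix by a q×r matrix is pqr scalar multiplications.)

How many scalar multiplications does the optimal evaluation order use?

Adjacent pairs: A_1A_2 = 19·2·14 = 532; A_2A_3 = 2·14·11 = 308; A_3A_4 = 14·11·17 = 2618.
Length 3: A_1..A_3: k=1: 0+308+19·2·11=726; k=2: 532+0+19·14·11=3458 → min 726 | A_2..A_4: k=2: 0+2618+2·14·17=3094; k=3: 308+0+2·11·17=682 → min 682.
Length 4: A_1..A_4: k=1: 0+682+19·2·17=1328; k=2: 532+2618+19·14·17=7672; k=3: 726+0+19·11·17=4279 → min 1328.
Optimal order: (A_1 × ((A_2 × A_3) × A_4)) with cost 1328.

1328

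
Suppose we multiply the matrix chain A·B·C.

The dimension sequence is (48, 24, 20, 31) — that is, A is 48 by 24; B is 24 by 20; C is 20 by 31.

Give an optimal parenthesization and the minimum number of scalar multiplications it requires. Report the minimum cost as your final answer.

(A·(B·C)): cost 50592.
((A·B)·C): cost 52800.
Optimal: (A·(B·C)) with cost 50592.

50592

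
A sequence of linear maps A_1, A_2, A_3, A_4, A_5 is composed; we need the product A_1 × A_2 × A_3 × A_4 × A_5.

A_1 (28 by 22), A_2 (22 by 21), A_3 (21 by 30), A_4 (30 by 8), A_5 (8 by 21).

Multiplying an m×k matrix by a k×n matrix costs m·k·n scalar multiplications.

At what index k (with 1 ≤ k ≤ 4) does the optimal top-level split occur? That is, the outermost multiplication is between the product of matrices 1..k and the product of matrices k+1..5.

Adjacent pairs: A_1A_2 = 28·22·21 = 12936; A_2A_3 = 22·21·30 = 13860; A_3A_4 = 21·30·8 = 5040; A_4A_5 = 30·8·21 = 5040.
Length 3: A_1..A_3: k=1: 0+13860+28·22·30=32340; k=2: 12936+0+28·21·30=30576 → min 30576 | A_2..A_4: k=2: 0+5040+22·21·8=8736; k=3: 13860+0+22·30·8=19140 → min 8736 | A_3..A_5: k=3: 0+5040+21·30·21=18270; k=4: 5040+0+21·8·21=8568 → min 8568.
Length 4: A_1..A_4: k=1: 0+8736+28·22·8=13664; k=2: 12936+5040+28·21·8=22680; k=3: 30576+0+28·30·8=37296 → min 13664 | A_2..A_5: k=2: 0+8568+22·21·21=18270; k=3: 13860+5040+22·30·21=32760; k=4: 8736+0+22·8·21=12432 → min 12432.
Top-level splits: k=1: (A_1..A_1)·(A_2..A_5) → 0+12432+28·22·21 = 25368; k=2: (A_1..A_2)·(A_3..A_5) → 12936+8568+28·21·21 = 33852; k=3: (A_1..A_3)·(A_4..A_5) → 30576+5040+28·30·21 = 53256; k=4: (A_1..A_4)·(A_5..A_5) → 13664+0+28·8·21 = 18368.
Best split is after A_4, i.e. k = 4.

4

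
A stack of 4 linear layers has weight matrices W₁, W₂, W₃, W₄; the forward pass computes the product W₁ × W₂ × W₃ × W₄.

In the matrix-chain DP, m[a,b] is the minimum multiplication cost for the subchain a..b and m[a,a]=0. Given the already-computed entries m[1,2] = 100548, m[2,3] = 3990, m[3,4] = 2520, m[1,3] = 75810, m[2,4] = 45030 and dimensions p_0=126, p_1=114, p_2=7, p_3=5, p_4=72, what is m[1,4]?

121170

m[1,4] = min over k∈[1,3] of m[1,k]+m[k+1,4]+p_{0}·p_k·p_{4}.
k=1: 0 + 45030 + 126·114·72 = 1079238; k=2: 100548 + 2520 + 126·7·72 = 166572; k=3: 75810 + 0 + 126·5·72 = 121170.
Minimum: 121170 at k=3.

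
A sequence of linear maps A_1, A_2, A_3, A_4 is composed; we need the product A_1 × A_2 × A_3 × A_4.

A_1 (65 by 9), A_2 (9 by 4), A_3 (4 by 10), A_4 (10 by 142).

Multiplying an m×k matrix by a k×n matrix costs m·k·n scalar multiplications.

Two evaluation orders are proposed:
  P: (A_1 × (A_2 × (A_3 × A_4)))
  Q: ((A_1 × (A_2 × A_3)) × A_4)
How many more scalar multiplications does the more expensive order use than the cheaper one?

Order P = (A_1 × (A_2 × (A_3 × A_4))): (A_3 × A_4): 4×10 by 10×142 → 4×142, cost 4·10·142 = 5680; (A_2 × (A_3 × A_4)): 9×4 by 4×142 → 9×142, cost 9·4·142 = 5112; cumulative 10792; (A_1 × (A_2 × (A_3 × A_4))): 65×9 by 9×142 → 65×142, cost 65·9·142 = 83070; cumulative 93862. Total 93862.
Order Q = ((A_1 × (A_2 × A_3)) × A_4): (A_2 × A_3): 9×4 by 4×10 → 9×10, cost 9·4·10 = 360; (A_1 × (A_2 × A_3)): 65×9 by 9×10 → 65×10, cost 65·9·10 = 5850; cumulative 6210; ((A_1 × (A_2 × A_3)) × A_4): 65×10 by 10×142 → 65×142, cost 65·10·142 = 92300; cumulative 98510. Total 98510.
Difference: |93862 − 98510| = 4648.

4648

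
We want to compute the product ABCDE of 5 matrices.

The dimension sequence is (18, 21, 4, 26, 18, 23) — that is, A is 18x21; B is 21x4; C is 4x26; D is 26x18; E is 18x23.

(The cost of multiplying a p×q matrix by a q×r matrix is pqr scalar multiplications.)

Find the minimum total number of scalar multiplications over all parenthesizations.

6696

Adjacent pairs: AB = 18·21·4 = 1512; BC = 21·4·26 = 2184; CD = 4·26·18 = 1872; DE = 26·18·23 = 10764.
Length 3: A..C: k=1: 0+2184+18·21·26=12012; k=2: 1512+0+18·4·26=3384 → min 3384 | B..D: k=2: 0+1872+21·4·18=3384; k=3: 2184+0+21·26·18=12012 → min 3384 | C..E: k=3: 0+10764+4·26·23=13156; k=4: 1872+0+4·18·23=3528 → min 3528.
Length 4: A..D: k=1: 0+3384+18·21·18=10188; k=2: 1512+1872+18·4·18=4680; k=3: 3384+0+18·26·18=11808 → min 4680 | B..E: k=2: 0+3528+21·4·23=5460; k=3: 2184+10764+21·26·23=25506; k=4: 3384+0+21·18·23=12078 → min 5460.
Length 5: A..E: k=1: 0+5460+18·21·23=14154; k=2: 1512+3528+18·4·23=6696; k=3: 3384+10764+18·26·23=24912; k=4: 4680+0+18·18·23=12132 → min 6696.
Optimal order: ((AB)((CD)E)) with cost 6696.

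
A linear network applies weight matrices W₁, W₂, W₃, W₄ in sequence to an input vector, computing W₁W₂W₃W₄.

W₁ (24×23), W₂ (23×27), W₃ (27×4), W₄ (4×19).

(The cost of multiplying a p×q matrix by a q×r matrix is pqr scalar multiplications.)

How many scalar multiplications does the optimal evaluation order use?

Adjacent pairs: W₁W₂ = 24·23·27 = 14904; W₂W₃ = 23·27·4 = 2484; W₃W₄ = 27·4·19 = 2052.
Length 3: W₁..W₃: k=1: 0+2484+24·23·4=4692; k=2: 14904+0+24·27·4=17496 → min 4692 | W₂..W₄: k=2: 0+2052+23·27·19=13851; k=3: 2484+0+23·4·19=4232 → min 4232.
Length 4: W₁..W₄: k=1: 0+4232+24·23·19=14720; k=2: 14904+2052+24·27·19=29268; k=3: 4692+0+24·4·19=6516 → min 6516.
Optimal order: ((W₁(W₂W₃))W₄) with cost 6516.

6516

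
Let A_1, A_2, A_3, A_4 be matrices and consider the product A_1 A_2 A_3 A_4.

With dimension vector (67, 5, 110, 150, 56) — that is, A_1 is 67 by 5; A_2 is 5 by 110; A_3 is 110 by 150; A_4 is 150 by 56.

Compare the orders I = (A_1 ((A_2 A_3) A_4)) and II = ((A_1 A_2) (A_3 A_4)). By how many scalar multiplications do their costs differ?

Order I = (A_1 ((A_2 A_3) A_4)): (A_2 A_3): 5×110 by 110×150 → 5×150, cost 5·110·150 = 82500; ((A_2 A_3) A_4): 5×150 by 150×56 → 5×56, cost 5·150·56 = 42000; cumulative 124500; (A_1 ((A_2 A_3) A_4)): 67×5 by 5×56 → 67×56, cost 67·5·56 = 18760; cumulative 143260. Total 143260.
Order II = ((A_1 A_2) (A_3 A_4)): (A_1 A_2): 67×5 by 5×110 → 67×110, cost 67·5·110 = 36850; (A_3 A_4): 110×150 by 150×56 → 110×56, cost 110·150·56 = 924000; ((A_1 A_2) (A_3 A_4)): 67×110 by 110×56 → 67×56, cost 67·110·56 = 412720; cumulative 1373570. Total 1373570.
Difference: |143260 − 1373570| = 1230310.

1230310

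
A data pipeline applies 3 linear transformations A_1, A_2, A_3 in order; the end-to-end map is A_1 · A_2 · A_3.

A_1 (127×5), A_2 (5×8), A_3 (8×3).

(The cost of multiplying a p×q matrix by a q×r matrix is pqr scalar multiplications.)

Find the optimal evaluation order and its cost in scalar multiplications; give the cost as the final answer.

2025

(A_1 · (A_2 · A_3)): cost 2025.
((A_1 · A_2) · A_3): cost 8128.
Optimal: (A_1 · (A_2 · A_3)) with cost 2025.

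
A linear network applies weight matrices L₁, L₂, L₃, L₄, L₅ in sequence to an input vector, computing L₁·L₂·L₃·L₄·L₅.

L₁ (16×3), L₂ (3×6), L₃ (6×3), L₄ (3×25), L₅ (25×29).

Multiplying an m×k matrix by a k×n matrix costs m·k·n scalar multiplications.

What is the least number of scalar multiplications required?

Adjacent pairs: L₁L₂ = 16·3·6 = 288; L₂L₃ = 3·6·3 = 54; L₃L₄ = 6·3·25 = 450; L₄L₅ = 3·25·29 = 2175.
Length 3: L₁..L₃: k=1: 0+54+16·3·3=198; k=2: 288+0+16·6·3=576 → min 198 | L₂..L₄: k=2: 0+450+3·6·25=900; k=3: 54+0+3·3·25=279 → min 279 | L₃..L₅: k=3: 0+2175+6·3·29=2697; k=4: 450+0+6·25·29=4800 → min 2697.
Length 4: L₁..L₄: k=1: 0+279+16·3·25=1479; k=2: 288+450+16·6·25=3138; k=3: 198+0+16·3·25=1398 → min 1398 | L₂..L₅: k=2: 0+2697+3·6·29=3219; k=3: 54+2175+3·3·29=2490; k=4: 279+0+3·25·29=2454 → min 2454.
Length 5: L₁..L₅: k=1: 0+2454+16·3·29=3846; k=2: 288+2697+16·6·29=5769; k=3: 198+2175+16·3·29=3765; k=4: 1398+0+16·25·29=12998 → min 3765.
Optimal order: ((L₁·(L₂·L₃))·(L₄·L₅)) with cost 3765.

3765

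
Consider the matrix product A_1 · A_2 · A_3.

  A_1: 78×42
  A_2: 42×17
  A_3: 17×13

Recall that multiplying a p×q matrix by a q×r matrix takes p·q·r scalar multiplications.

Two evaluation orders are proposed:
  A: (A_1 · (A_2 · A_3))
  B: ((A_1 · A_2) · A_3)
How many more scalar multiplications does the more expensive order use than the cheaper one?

21060

Order A = (A_1 · (A_2 · A_3)): (A_2 · A_3): 42×17 by 17×13 → 42×13, cost 42·17·13 = 9282; (A_1 · (A_2 · A_3)): 78×42 by 42×13 → 78×13, cost 78·42·13 = 42588; cumulative 51870. Total 51870.
Order B = ((A_1 · A_2) · A_3): (A_1 · A_2): 78×42 by 42×17 → 78×17, cost 78·42·17 = 55692; ((A_1 · A_2) · A_3): 78×17 by 17×13 → 78×13, cost 78·17·13 = 17238; cumulative 72930. Total 72930.
Difference: |51870 − 72930| = 21060.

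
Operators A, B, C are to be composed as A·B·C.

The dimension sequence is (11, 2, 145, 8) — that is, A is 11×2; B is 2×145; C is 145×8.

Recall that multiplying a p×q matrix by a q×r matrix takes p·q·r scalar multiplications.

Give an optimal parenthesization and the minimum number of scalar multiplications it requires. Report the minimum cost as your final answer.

2496

(A·(B·C)): cost 2496.
((A·B)·C): cost 15950.
Optimal: (A·(B·C)) with cost 2496.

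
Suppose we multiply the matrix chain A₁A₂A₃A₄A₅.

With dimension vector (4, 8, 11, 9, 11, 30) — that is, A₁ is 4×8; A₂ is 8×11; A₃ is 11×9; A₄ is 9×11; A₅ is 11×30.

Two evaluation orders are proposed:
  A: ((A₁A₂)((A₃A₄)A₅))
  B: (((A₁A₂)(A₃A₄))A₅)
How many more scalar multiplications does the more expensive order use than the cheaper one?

3146

Order A = ((A₁A₂)((A₃A₄)A₅)): (A₁A₂): 4×8 by 8×11 → 4×11, cost 4·8·11 = 352; (A₃A₄): 11×9 by 9×11 → 11×11, cost 11·9·11 = 1089; ((A₃A₄)A₅): 11×11 by 11×30 → 11×30, cost 11·11·30 = 3630; cumulative 4719; ((A₁A₂)((A₃A₄)A₅)): 4×11 by 11×30 → 4×30, cost 4·11·30 = 1320; cumulative 6391. Total 6391.
Order B = (((A₁A₂)(A₃A₄))A₅): (A₁A₂): 4×8 by 8×11 → 4×11, cost 4·8·11 = 352; (A₃A₄): 11×9 by 9×11 → 11×11, cost 11·9·11 = 1089; ((A₁A₂)(A₃A₄)): 4×11 by 11×11 → 4×11, cost 4·11·11 = 484; cumulative 1925; (((A₁A₂)(A₃A₄))A₅): 4×11 by 11×30 → 4×30, cost 4·11·30 = 1320; cumulative 3245. Total 3245.
Difference: |6391 − 3245| = 3146.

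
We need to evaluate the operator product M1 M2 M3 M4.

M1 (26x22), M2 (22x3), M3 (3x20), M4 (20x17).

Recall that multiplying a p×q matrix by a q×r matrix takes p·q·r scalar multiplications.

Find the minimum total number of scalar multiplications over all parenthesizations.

4062

Adjacent pairs: M1M2 = 26·22·3 = 1716; M2M3 = 22·3·20 = 1320; M3M4 = 3·20·17 = 1020.
Length 3: M1..M3: k=1: 0+1320+26·22·20=12760; k=2: 1716+0+26·3·20=3276 → min 3276 | M2..M4: k=2: 0+1020+22·3·17=2142; k=3: 1320+0+22·20·17=8800 → min 2142.
Length 4: M1..M4: k=1: 0+2142+26·22·17=11866; k=2: 1716+1020+26·3·17=4062; k=3: 3276+0+26·20·17=12116 → min 4062.
Optimal order: ((M1 M2) (M3 M4)) with cost 4062.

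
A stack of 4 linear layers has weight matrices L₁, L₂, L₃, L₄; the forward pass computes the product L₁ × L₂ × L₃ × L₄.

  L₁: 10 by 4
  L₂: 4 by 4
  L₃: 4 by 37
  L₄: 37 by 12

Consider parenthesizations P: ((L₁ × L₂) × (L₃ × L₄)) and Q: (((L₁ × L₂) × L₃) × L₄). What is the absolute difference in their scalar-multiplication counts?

Order P = ((L₁ × L₂) × (L₃ × L₄)): (L₁ × L₂): 10×4 by 4×4 → 10×4, cost 10·4·4 = 160; (L₃ × L₄): 4×37 by 37×12 → 4×12, cost 4·37·12 = 1776; ((L₁ × L₂) × (L₃ × L₄)): 10×4 by 4×12 → 10×12, cost 10·4·12 = 480; cumulative 2416. Total 2416.
Order Q = (((L₁ × L₂) × L₃) × L₄): (L₁ × L₂): 10×4 by 4×4 → 10×4, cost 10·4·4 = 160; ((L₁ × L₂) × L₃): 10×4 by 4×37 → 10×37, cost 10·4·37 = 1480; cumulative 1640; (((L₁ × L₂) × L₃) × L₄): 10×37 by 37×12 → 10×12, cost 10·37·12 = 4440; cumulative 6080. Total 6080.
Difference: |2416 − 6080| = 3664.

3664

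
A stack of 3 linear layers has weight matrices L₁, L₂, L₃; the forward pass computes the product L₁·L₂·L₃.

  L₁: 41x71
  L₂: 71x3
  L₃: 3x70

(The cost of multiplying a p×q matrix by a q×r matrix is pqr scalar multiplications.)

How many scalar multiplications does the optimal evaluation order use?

17343

Order (L₁·(L₂·L₃)): (L₂·L₃): 71×3 by 3×70 → 71×70, cost 71·3·70 = 14910; (L₁·(L₂·L₃)): 41×71 by 71×70 → 41×70, cost 41·71·70 = 203770; cumulative 218680. Total 218680.
Order ((L₁·L₂)·L₃): (L₁·L₂): 41×71 by 71×3 → 41×3, cost 41·71·3 = 8733; ((L₁·L₂)·L₃): 41×3 by 3×70 → 41×70, cost 41·3·70 = 8610; cumulative 17343. Total 17343.
Minimum: 17343.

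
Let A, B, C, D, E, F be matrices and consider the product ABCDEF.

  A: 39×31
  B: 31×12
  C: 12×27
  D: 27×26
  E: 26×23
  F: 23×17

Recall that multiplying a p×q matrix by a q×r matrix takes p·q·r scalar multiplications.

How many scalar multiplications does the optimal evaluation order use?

42756

Adjacent pairs: AB = 39·31·12 = 14508; BC = 31·12·27 = 10044; CD = 12·27·26 = 8424; DE = 27·26·23 = 16146; EF = 26·23·17 = 10166.
Length 3: A..C: k=1: 0+10044+39·31·27=42687; k=2: 14508+0+39·12·27=27144 → min 27144 | B..D: k=2: 0+8424+31·12·26=18096; k=3: 10044+0+31·27·26=31806 → min 18096 | C..E: k=3: 0+16146+12·27·23=23598; k=4: 8424+0+12·26·23=15600 → min 15600 | D..F: k=4: 0+10166+27·26·17=22100; k=5: 16146+0+27·23·17=26703 → min 22100.
Length 4: A..D: k=1: 0+18096+39·31·26=49530; k=2: 14508+8424+39·12·26=35100; k=3: 27144+0+39·27·26=54522 → min 35100 | B..E: k=2: 0+15600+31·12·23=24156; k=3: 10044+16146+31·27·23=45441; k=4: 18096+0+31·26·23=36634 → min 24156 | C..F: k=3: 0+22100+12·27·17=27608; k=4: 8424+10166+12·26·17=23894; k=5: 15600+0+12·23·17=20292 → min 20292.
Length 5: A..E: k=1: 0+24156+39·31·23=51963; k=2: 14508+15600+39·12·23=40872; k=3: 27144+16146+39·27·23=67509; k=4: 35100+0+39·26·23=58422 → min 40872 | B..F: k=2: 0+20292+31·12·17=26616; k=3: 10044+22100+31·27·17=46373; k=4: 18096+10166+31·26·17=41964; k=5: 24156+0+31·23·17=36277 → min 26616.
Length 6: A..F: k=1: 0+26616+39·31·17=47169; k=2: 14508+20292+39·12·17=42756; k=3: 27144+22100+39·27·17=67145; k=4: 35100+10166+39·26·17=62504; k=5: 40872+0+39·23·17=56121 → min 42756.
Optimal order: ((AB)(((CD)E)F)) with cost 42756.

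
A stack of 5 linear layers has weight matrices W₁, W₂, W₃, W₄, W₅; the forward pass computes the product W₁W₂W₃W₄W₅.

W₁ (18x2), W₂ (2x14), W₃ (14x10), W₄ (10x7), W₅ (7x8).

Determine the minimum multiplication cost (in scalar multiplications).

820

Adjacent pairs: W₁W₂ = 18·2·14 = 504; W₂W₃ = 2·14·10 = 280; W₃W₄ = 14·10·7 = 980; W₄W₅ = 10·7·8 = 560.
Length 3: W₁..W₃: k=1: 0+280+18·2·10=640; k=2: 504+0+18·14·10=3024 → min 640 | W₂..W₄: k=2: 0+980+2·14·7=1176; k=3: 280+0+2·10·7=420 → min 420 | W₃..W₅: k=3: 0+560+14·10·8=1680; k=4: 980+0+14·7·8=1764 → min 1680.
Length 4: W₁..W₄: k=1: 0+420+18·2·7=672; k=2: 504+980+18·14·7=3248; k=3: 640+0+18·10·7=1900 → min 672 | W₂..W₅: k=2: 0+1680+2·14·8=1904; k=3: 280+560+2·10·8=1000; k=4: 420+0+2·7·8=532 → min 532.
Length 5: W₁..W₅: k=1: 0+532+18·2·8=820; k=2: 504+1680+18·14·8=4200; k=3: 640+560+18·10·8=2640; k=4: 672+0+18·7·8=1680 → min 820.
Optimal order: (W₁(((W₂W₃)W₄)W₅)) with cost 820.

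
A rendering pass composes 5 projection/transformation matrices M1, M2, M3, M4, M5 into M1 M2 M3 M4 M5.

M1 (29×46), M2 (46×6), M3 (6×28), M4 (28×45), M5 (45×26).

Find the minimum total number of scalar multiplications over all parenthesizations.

Adjacent pairs: M1M2 = 29·46·6 = 8004; M2M3 = 46·6·28 = 7728; M3M4 = 6·28·45 = 7560; M4M5 = 28·45·26 = 32760.
Length 3: M1..M3: k=1: 0+7728+29·46·28=45080; k=2: 8004+0+29·6·28=12876 → min 12876 | M2..M4: k=2: 0+7560+46·6·45=19980; k=3: 7728+0+46·28·45=65688 → min 19980 | M3..M5: k=3: 0+32760+6·28·26=37128; k=4: 7560+0+6·45·26=14580 → min 14580.
Length 4: M1..M4: k=1: 0+19980+29·46·45=80010; k=2: 8004+7560+29·6·45=23394; k=3: 12876+0+29·28·45=49416 → min 23394 | M2..M5: k=2: 0+14580+46·6·26=21756; k=3: 7728+32760+46·28·26=73976; k=4: 19980+0+46·45·26=73800 → min 21756.
Length 5: M1..M5: k=1: 0+21756+29·46·26=56440; k=2: 8004+14580+29·6·26=27108; k=3: 12876+32760+29·28·26=66748; k=4: 23394+0+29·45·26=57324 → min 27108.
Optimal order: ((M1 M2) ((M3 M4) M5)) with cost 27108.

27108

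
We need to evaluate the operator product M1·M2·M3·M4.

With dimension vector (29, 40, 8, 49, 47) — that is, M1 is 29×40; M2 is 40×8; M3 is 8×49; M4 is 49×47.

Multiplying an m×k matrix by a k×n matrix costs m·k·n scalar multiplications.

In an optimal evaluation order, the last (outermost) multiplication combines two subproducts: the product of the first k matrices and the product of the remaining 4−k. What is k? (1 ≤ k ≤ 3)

Adjacent pairs: M1M2 = 29·40·8 = 9280; M2M3 = 40·8·49 = 15680; M3M4 = 8·49·47 = 18424.
Length 3: M1..M3: k=1: 0+15680+29·40·49=72520; k=2: 9280+0+29·8·49=20648 → min 20648 | M2..M4: k=2: 0+18424+40·8·47=33464; k=3: 15680+0+40·49·47=107800 → min 33464.
Top-level splits: k=1: (M1..M1)·(M2..M4) → 0+33464+29·40·47 = 87984; k=2: (M1..M2)·(M3..M4) → 9280+18424+29·8·47 = 38608; k=3: (M1..M3)·(M4..M4) → 20648+0+29·49·47 = 87435.
Best split is after M2, i.e. k = 2.

2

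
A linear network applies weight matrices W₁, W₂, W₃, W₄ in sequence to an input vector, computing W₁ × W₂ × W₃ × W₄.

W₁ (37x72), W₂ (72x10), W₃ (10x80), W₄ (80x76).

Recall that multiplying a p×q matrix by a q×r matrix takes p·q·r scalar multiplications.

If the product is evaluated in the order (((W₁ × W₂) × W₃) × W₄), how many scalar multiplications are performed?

(W₁ × W₂): 37×72 by 72×10 → 37×10, cost 37·72·10 = 26640
((W₁ × W₂) × W₃): 37×10 by 10×80 → 37×80, cost 37·10·80 = 29600; cumulative 56240
(((W₁ × W₂) × W₃) × W₄): 37×80 by 80×76 → 37×76, cost 37·80·76 = 224960; cumulative 281200
Total: 281200 scalar multiplications.

281200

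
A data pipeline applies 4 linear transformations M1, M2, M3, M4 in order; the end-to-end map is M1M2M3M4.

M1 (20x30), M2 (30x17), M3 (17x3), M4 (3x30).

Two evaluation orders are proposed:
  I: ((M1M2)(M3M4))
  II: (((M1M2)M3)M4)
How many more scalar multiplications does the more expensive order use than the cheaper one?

8910

Order I = ((M1M2)(M3M4)): (M1M2): 20×30 by 30×17 → 20×17, cost 20·30·17 = 10200; (M3M4): 17×3 by 3×30 → 17×30, cost 17·3·30 = 1530; ((M1M2)(M3M4)): 20×17 by 17×30 → 20×30, cost 20·17·30 = 10200; cumulative 21930. Total 21930.
Order II = (((M1M2)M3)M4): (M1M2): 20×30 by 30×17 → 20×17, cost 20·30·17 = 10200; ((M1M2)M3): 20×17 by 17×3 → 20×3, cost 20·17·3 = 1020; cumulative 11220; (((M1M2)M3)M4): 20×3 by 3×30 → 20×30, cost 20·3·30 = 1800; cumulative 13020. Total 13020.
Difference: |21930 − 13020| = 8910.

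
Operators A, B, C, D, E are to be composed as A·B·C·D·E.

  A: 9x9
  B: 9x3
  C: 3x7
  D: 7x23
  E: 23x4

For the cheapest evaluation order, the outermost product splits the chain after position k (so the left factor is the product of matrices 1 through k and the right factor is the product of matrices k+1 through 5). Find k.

2

Adjacent pairs: AB = 9·9·3 = 243; BC = 9·3·7 = 189; CD = 3·7·23 = 483; DE = 7·23·4 = 644.
Length 3: A..C: k=1: 0+189+9·9·7=756; k=2: 243+0+9·3·7=432 → min 432 | B..D: k=2: 0+483+9·3·23=1104; k=3: 189+0+9·7·23=1638 → min 1104 | C..E: k=3: 0+644+3·7·4=728; k=4: 483+0+3·23·4=759 → min 728.
Length 4: A..D: k=1: 0+1104+9·9·23=2967; k=2: 243+483+9·3·23=1347; k=3: 432+0+9·7·23=1881 → min 1347 | B..E: k=2: 0+728+9·3·4=836; k=3: 189+644+9·7·4=1085; k=4: 1104+0+9·23·4=1932 → min 836.
Top-level splits: k=1: (A..A)·(B..E) → 0+836+9·9·4 = 1160; k=2: (A..B)·(C..E) → 243+728+9·3·4 = 1079; k=3: (A..C)·(D..E) → 432+644+9·7·4 = 1328; k=4: (A..D)·(E..E) → 1347+0+9·23·4 = 2175.
Best split is after B, i.e. k = 2.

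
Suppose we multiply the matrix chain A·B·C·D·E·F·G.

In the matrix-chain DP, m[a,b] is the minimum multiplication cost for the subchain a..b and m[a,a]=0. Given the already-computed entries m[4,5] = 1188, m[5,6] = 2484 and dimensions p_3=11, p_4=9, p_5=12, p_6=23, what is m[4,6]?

4224

m[4,6] = min over k∈[4,5] of m[4,k]+m[k+1,6]+p_{3}·p_k·p_{6}.
k=4: 0 + 2484 + 11·9·23 = 4761; k=5: 1188 + 0 + 11·12·23 = 4224.
Minimum: 4224 at k=5.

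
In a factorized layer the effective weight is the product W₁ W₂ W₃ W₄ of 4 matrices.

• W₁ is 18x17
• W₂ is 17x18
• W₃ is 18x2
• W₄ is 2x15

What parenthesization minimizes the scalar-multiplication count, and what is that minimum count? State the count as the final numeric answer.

Adjacent pairs: W₁W₂ = 18·17·18 = 5508; W₂W₃ = 17·18·2 = 612; W₃W₄ = 18·2·15 = 540.
Length 3: W₁..W₃: k=1: 0+612+18·17·2=1224; k=2: 5508+0+18·18·2=6156 → min 1224 | W₂..W₄: k=2: 0+540+17·18·15=5130; k=3: 612+0+17·2·15=1122 → min 1122.
Length 4: W₁..W₄: k=1: 0+1122+18·17·15=5712; k=2: 5508+540+18·18·15=10908; k=3: 1224+0+18·2·15=1764 → min 1764.
Optimal parenthesization: ((W₁ (W₂ W₃)) W₄) with cost 1764.

1764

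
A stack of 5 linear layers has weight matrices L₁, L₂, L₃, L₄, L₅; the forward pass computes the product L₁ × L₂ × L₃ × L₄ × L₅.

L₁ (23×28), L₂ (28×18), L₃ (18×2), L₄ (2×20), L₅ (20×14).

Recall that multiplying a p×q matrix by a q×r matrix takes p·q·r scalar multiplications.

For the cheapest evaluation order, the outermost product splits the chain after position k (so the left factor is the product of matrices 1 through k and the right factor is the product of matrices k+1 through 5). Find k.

Adjacent pairs: L₁L₂ = 23·28·18 = 11592; L₂L₃ = 28·18·2 = 1008; L₃L₄ = 18·2·20 = 720; L₄L₅ = 2·20·14 = 560.
Length 3: L₁..L₃: k=1: 0+1008+23·28·2=2296; k=2: 11592+0+23·18·2=12420 → min 2296 | L₂..L₄: k=2: 0+720+28·18·20=10800; k=3: 1008+0+28·2·20=2128 → min 2128 | L₃..L₅: k=3: 0+560+18·2·14=1064; k=4: 720+0+18·20·14=5760 → min 1064.
Length 4: L₁..L₄: k=1: 0+2128+23·28·20=15008; k=2: 11592+720+23·18·20=20592; k=3: 2296+0+23·2·20=3216 → min 3216 | L₂..L₅: k=2: 0+1064+28·18·14=8120; k=3: 1008+560+28·2·14=2352; k=4: 2128+0+28·20·14=9968 → min 2352.
Top-level splits: k=1: (L₁..L₁)·(L₂..L₅) → 0+2352+23·28·14 = 11368; k=2: (L₁..L₂)·(L₃..L₅) → 11592+1064+23·18·14 = 18452; k=3: (L₁..L₃)·(L₄..L₅) → 2296+560+23·2·14 = 3500; k=4: (L₁..L₄)·(L₅..L₅) → 3216+0+23·20·14 = 9656.
Best split is after L₃, i.e. k = 3.

3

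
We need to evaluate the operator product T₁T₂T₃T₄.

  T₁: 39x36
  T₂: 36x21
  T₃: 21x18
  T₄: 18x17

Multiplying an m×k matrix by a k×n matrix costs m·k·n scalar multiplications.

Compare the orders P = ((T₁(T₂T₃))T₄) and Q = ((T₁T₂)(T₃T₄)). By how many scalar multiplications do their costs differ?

Order P = ((T₁(T₂T₃))T₄): (T₂T₃): 36×21 by 21×18 → 36×18, cost 36·21·18 = 13608; (T₁(T₂T₃)): 39×36 by 36×18 → 39×18, cost 39·36·18 = 25272; cumulative 38880; ((T₁(T₂T₃))T₄): 39×18 by 18×17 → 39×17, cost 39·18·17 = 11934; cumulative 50814. Total 50814.
Order Q = ((T₁T₂)(T₃T₄)): (T₁T₂): 39×36 by 36×21 → 39×21, cost 39·36·21 = 29484; (T₃T₄): 21×18 by 18×17 → 21×17, cost 21·18·17 = 6426; ((T₁T₂)(T₃T₄)): 39×21 by 21×17 → 39×17, cost 39·21·17 = 13923; cumulative 49833. Total 49833.
Difference: |50814 − 49833| = 981.

981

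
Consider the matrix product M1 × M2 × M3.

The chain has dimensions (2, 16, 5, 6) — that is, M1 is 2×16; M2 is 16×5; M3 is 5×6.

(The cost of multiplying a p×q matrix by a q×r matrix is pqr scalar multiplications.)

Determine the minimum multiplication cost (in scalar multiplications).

220

Order (M1 × (M2 × M3)): (M2 × M3): 16×5 by 5×6 → 16×6, cost 16·5·6 = 480; (M1 × (M2 × M3)): 2×16 by 16×6 → 2×6, cost 2·16·6 = 192; cumulative 672. Total 672.
Order ((M1 × M2) × M3): (M1 × M2): 2×16 by 16×5 → 2×5, cost 2·16·5 = 160; ((M1 × M2) × M3): 2×5 by 5×6 → 2×6, cost 2·5·6 = 60; cumulative 220. Total 220.
Minimum: 220.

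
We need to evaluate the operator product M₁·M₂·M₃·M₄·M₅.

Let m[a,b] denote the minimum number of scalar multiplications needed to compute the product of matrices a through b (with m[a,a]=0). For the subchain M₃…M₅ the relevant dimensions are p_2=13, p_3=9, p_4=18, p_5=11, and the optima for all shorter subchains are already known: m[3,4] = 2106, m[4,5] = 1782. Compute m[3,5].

3069

m[3,5] = min over k∈[3,4] of m[3,k]+m[k+1,5]+p_{2}·p_k·p_{5}.
k=3: 0 + 1782 + 13·9·11 = 3069; k=4: 2106 + 0 + 13·18·11 = 4680.
Minimum: 3069 at k=3.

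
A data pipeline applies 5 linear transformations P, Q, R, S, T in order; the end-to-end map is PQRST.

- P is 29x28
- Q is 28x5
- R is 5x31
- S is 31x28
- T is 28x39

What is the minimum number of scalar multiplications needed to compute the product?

Adjacent pairs: PQ = 29·28·5 = 4060; QR = 28·5·31 = 4340; RS = 5·31·28 = 4340; ST = 31·28·39 = 33852.
Length 3: P..R: k=1: 0+4340+29·28·31=29512; k=2: 4060+0+29·5·31=8555 → min 8555 | Q..S: k=2: 0+4340+28·5·28=8260; k=3: 4340+0+28·31·28=28644 → min 8260 | R..T: k=3: 0+33852+5·31·39=39897; k=4: 4340+0+5·28·39=9800 → min 9800.
Length 4: P..S: k=1: 0+8260+29·28·28=30996; k=2: 4060+4340+29·5·28=12460; k=3: 8555+0+29·31·28=33727 → min 12460 | Q..T: k=2: 0+9800+28·5·39=15260; k=3: 4340+33852+28·31·39=72044; k=4: 8260+0+28·28·39=38836 → min 15260.
Length 5: P..T: k=1: 0+15260+29·28·39=46928; k=2: 4060+9800+29·5·39=19515; k=3: 8555+33852+29·31·39=77468; k=4: 12460+0+29·28·39=44128 → min 19515.
Optimal order: ((PQ)((RS)T)) with cost 19515.

19515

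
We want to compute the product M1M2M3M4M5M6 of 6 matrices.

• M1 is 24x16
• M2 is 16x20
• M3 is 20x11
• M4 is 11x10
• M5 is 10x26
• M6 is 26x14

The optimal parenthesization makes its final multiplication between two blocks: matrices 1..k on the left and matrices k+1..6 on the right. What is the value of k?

Adjacent pairs: M1M2 = 24·16·20 = 7680; M2M3 = 16·20·11 = 3520; M3M4 = 20·11·10 = 2200; M4M5 = 11·10·26 = 2860; M5M6 = 10·26·14 = 3640.
Length 3: M1..M3: k=1: 0+3520+24·16·11=7744; k=2: 7680+0+24·20·11=12960 → min 7744 | M2..M4: k=2: 0+2200+16·20·10=5400; k=3: 3520+0+16·11·10=5280 → min 5280 | M3..M5: k=3: 0+2860+20·11·26=8580; k=4: 2200+0+20·10·26=7400 → min 7400 | M4..M6: k=4: 0+3640+11·10·14=5180; k=5: 2860+0+11·26·14=6864 → min 5180.
Length 4: M1..M4: k=1: 0+5280+24·16·10=9120; k=2: 7680+2200+24·20·10=14680; k=3: 7744+0+24·11·10=10384 → min 9120 | M2..M5: k=2: 0+7400+16·20·26=15720; k=3: 3520+2860+16·11·26=10956; k=4: 5280+0+16·10·26=9440 → min 9440 | M3..M6: k=3: 0+5180+20·11·14=8260; k=4: 2200+3640+20·10·14=8640; k=5: 7400+0+20·26·14=14680 → min 8260.
Length 5: M1..M5: k=1: 0+9440+24·16·26=19424; k=2: 7680+7400+24·20·26=27560; k=3: 7744+2860+24·11·26=17468; k=4: 9120+0+24·10·26=15360 → min 15360 | M2..M6: k=2: 0+8260+16·20·14=12740; k=3: 3520+5180+16·11·14=11164; k=4: 5280+3640+16·10·14=11160; k=5: 9440+0+16·26·14=15264 → min 11160.
Top-level splits: k=1: (M1..M1)·(M2..M6) → 0+11160+24·16·14 = 16536; k=2: (M1..M2)·(M3..M6) → 7680+8260+24·20·14 = 22660; k=3: (M1..M3)·(M4..M6) → 7744+5180+24·11·14 = 16620; k=4: (M1..M4)·(M5..M6) → 9120+3640+24·10·14 = 16120; k=5: (M1..M5)·(M6..M6) → 15360+0+24·26·14 = 24096.
Best split is after M4, i.e. k = 4.

4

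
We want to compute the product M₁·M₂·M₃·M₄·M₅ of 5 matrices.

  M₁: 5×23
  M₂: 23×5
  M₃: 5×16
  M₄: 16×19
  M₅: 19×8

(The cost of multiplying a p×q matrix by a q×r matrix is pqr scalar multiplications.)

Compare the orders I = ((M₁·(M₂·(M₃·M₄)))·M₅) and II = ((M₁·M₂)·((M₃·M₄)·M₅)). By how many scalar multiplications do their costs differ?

3595

Order I = ((M₁·(M₂·(M₃·M₄)))·M₅): (M₃·M₄): 5×16 by 16×19 → 5×19, cost 5·16·19 = 1520; (M₂·(M₃·M₄)): 23×5 by 5×19 → 23×19, cost 23·5·19 = 2185; cumulative 3705; (M₁·(M₂·(M₃·M₄))): 5×23 by 23×19 → 5×19, cost 5·23·19 = 2185; cumulative 5890; ((M₁·(M₂·(M₃·M₄)))·M₅): 5×19 by 19×8 → 5×8, cost 5·19·8 = 760; cumulative 6650. Total 6650.
Order II = ((M₁·M₂)·((M₃·M₄)·M₅)): (M₁·M₂): 5×23 by 23×5 → 5×5, cost 5·23·5 = 575; (M₃·M₄): 5×16 by 16×19 → 5×19, cost 5·16·19 = 1520; ((M₃·M₄)·M₅): 5×19 by 19×8 → 5×8, cost 5·19·8 = 760; cumulative 2280; ((M₁·M₂)·((M₃·M₄)·M₅)): 5×5 by 5×8 → 5×8, cost 5·5·8 = 200; cumulative 3055. Total 3055.
Difference: |6650 − 3055| = 3595.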